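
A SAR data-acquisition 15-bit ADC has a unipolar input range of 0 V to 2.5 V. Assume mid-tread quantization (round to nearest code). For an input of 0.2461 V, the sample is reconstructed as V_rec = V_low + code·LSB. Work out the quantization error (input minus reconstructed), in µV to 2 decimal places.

-24.27 µV

Step size: 2.5 V ÷ 2^15 = 76.29 µV.
Scaled input = 3225.6819 LSBs, so code = 3226.
Reconstructed: 0.24612427 V.
V_in − V_rec = -2.42676e-05 V = -24.27 µV.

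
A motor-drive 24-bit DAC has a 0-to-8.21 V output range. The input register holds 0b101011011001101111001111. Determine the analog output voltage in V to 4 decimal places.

LSB = 8.21 V / 2^24 = 0.49 µV.
Code 0b101011011001101111001111 = 11377615 decimal.
V_out = 0 + 11377615 × 4.89354e-07 V = 5.56768 V.

5.5677 V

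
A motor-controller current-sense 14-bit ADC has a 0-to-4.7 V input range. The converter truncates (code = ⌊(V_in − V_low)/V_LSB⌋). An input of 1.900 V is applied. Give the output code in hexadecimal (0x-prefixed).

code 0x19DF (decimal 6623)

LSB = 4.7 V / 16384 = 286.87 µV.
(1.900 − 0) / 0.000286865 = 6623.319 LSBs.
⌊·⌋(6623.319) = 6623.
In hexadecimal (0x-prefixed): 0x19DF.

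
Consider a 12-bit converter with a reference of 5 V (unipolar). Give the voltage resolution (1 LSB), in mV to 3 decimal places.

Full-scale span = 5 V.
LSB = 5 / 2^12 = 5 / 4096 = 0.0012207 V = 1.221 mV.

1.221 mV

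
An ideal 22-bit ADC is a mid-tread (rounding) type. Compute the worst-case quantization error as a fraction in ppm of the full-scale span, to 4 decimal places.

0.1192 ppm

Rounding → worst-case error = ½ LSB = V_FS/2^23, so 1e+06/8388608 = 0.119209 ppm of full scale.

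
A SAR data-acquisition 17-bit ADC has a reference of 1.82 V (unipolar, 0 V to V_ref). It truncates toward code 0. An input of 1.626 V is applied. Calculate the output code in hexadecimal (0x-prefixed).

code 0x1C96C (decimal 117100)

Full-scale span = 1.82 V; LSB = 1.82/2^17 = 13.89 µV.
(1.626 − 0) / 1.38855e-05 = 117100.589 LSBs.
⌊·⌋(117100.589) = 117100.
In hexadecimal (0x-prefixed): 0x1C96C.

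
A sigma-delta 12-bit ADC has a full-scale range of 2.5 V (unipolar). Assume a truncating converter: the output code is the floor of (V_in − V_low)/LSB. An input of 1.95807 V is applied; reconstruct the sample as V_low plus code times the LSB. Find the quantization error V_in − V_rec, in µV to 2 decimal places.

62.19 µV

One LSB is 2.5 V / 4096 = 0.610 mV.
(V_in − V_low)/LSB = (1.95807 − 0)/0.000610352 = 3208.1019 → code 3208 (floor).
Code 3208 maps back to 0 + 3208×0.000610352 V = 1.9580078 V.
Error = 1.95807 − 1.9580078 = 6.21875e-05 V = 62.19 µV.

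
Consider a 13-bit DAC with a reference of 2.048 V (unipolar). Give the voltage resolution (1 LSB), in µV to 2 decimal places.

Full-scale span = 2.048 V.
LSB = 2.048 / 2^13 = 2.048 / 8192 = 0.00025 V = 250.00 µV.

250.00 µV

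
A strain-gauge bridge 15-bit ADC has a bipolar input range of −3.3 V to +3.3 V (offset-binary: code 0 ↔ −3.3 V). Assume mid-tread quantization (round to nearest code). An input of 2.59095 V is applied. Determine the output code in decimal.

code 29248

With 32768 levels over 6.6 V, one step is 201.42 µV.
(2.59095 − (−3.3)) / 0.000201416 = 29247.674 LSBs.
So the output code is 29248.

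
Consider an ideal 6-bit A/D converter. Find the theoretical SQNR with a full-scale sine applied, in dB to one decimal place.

37.9 dB

SNR ≈ 6.02·N + 1.76 dB = 6.02·6 + 1.76 = 37.88 dB.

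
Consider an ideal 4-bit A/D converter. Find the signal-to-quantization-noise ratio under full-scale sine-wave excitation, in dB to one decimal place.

25.8 dB

SNR ≈ 6.02·N + 1.76 dB = 6.02·4 + 1.76 = 25.84 dB.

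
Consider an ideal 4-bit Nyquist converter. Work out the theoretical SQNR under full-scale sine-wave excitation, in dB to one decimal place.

25.8 dB

SNR ≈ 6.02·N + 1.76 dB = 6.02·4 + 1.76 = 25.84 dB.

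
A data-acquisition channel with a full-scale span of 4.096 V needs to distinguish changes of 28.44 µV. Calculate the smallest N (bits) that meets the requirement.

Number of steps required ≥ 4.096 V / 28.44 µV = 144022.50.
Need 2^N ≥ 144022.50; 2^17 = 131072, 2^18 = 262144.
Minimum N = 18.

18 bits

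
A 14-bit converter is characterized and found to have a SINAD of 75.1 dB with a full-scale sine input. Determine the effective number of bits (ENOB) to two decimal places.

12.18 bits

ENOB = (SINAD − 1.76) / 6.02 = (75.1 − 1.76)/6.02 = 12.183.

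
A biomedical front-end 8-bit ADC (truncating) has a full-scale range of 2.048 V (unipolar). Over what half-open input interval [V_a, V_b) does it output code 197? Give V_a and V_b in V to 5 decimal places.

[1.57600 V, 1.58400 V)

LSB = 2.048/2^8 = 8.000 mV.
V_a = V_low + 197·LSB = 1.576 V; V_b = V_low + 198·LSB = 1.584 V.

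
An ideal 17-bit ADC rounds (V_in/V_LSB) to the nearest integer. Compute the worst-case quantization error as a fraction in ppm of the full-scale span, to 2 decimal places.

3.81 ppm

Rounding → worst-case error = ½ LSB = V_FS/2^18, so 1e+06/262144 = 3.8147 ppm of full scale.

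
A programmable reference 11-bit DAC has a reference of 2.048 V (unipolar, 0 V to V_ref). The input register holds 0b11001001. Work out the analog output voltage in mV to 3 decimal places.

201.000 mV

LSB = 2.048 V / 2^11 = 1.000 mV.
Code 0b11001001 = 201 decimal.
V_out = 0 + 201 × 0.001 V = 0.201 V.
= 201.000 mV.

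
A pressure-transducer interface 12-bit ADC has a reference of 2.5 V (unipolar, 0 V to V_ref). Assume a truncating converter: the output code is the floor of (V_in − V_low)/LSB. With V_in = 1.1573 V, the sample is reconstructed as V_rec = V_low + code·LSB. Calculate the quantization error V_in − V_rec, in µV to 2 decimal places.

73.44 µV

One LSB is 2.5 V / 4096 = 0.610 mV.
Scaled input = 1896.1203 LSBs, so code = 1896.
Reconstructed: 1.1572266 V.
Difference: 7.34375e-05 V → 73.44 µV.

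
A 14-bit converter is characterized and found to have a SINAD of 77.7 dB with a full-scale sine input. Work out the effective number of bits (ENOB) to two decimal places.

ENOB = (SINAD − 1.76) / 6.02 = (77.7 − 1.76)/6.02 = 12.615.

12.61 bits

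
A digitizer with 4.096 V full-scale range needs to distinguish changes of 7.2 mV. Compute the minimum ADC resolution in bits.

Number of steps required ≥ 4.096 V / 7.2 mV = 568.89.
Need 2^N ≥ 568.89; 2^9 = 512, 2^10 = 1024.
Minimum N = 10.

10 bits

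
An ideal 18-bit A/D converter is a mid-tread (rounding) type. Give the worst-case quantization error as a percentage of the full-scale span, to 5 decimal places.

0.00019 %

Rounding → worst-case error = ½ LSB = V_FS/2^19, so 100/524288 = 0.000190735 % of full scale.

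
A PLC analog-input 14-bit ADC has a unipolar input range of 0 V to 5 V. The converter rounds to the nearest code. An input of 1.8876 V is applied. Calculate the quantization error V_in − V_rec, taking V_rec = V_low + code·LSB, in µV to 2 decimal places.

87.79 µV

LSB = 5/2^14 = 305.18 µV.
Scaled input = 6185.2877 LSBs, so code = 6185.
Code 6185 maps back to 0 + 6185×0.000305176 V = 1.8875122 V.
Error = 1.8876 − 1.8875122 = 8.7793e-05 V = 87.79 µV.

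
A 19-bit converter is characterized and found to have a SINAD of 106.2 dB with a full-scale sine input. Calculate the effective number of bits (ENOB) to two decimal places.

ENOB = (SINAD − 1.76) / 6.02 = (106.2 − 1.76)/6.02 = 17.349.

17.35 bits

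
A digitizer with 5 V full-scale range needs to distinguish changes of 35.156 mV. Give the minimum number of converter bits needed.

8 bits

Number of steps required ≥ 5 V / 35.156 mV = 142.22.
Need 2^N ≥ 142.22; 2^7 = 128, 2^8 = 256.
Minimum N = 8.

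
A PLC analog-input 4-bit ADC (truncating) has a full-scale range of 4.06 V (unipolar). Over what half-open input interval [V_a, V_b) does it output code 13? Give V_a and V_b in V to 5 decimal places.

LSB = 4.06/2^4 = 253.750 mV.
V_a = V_low + 13·LSB = 3.29875 V; V_b = V_low + 14·LSB = 3.5525 V.

[3.29875 V, 3.55250 V)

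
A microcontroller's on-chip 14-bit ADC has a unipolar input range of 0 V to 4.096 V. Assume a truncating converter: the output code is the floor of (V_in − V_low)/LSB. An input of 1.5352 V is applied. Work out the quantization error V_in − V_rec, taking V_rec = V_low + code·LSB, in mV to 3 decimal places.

0.200 mV

One LSB is 4.096 V / 16384 = 250.00 µV.
(1.5352 − 0)/0.00025 = 6140.8000; ⌊·⌋ gives code 6140.
Code 6140 maps back to 0 + 6140×0.00025 V = 1.535 V.
Error = 1.5352 − 1.535 = 0.0002 V = 0.200 mV.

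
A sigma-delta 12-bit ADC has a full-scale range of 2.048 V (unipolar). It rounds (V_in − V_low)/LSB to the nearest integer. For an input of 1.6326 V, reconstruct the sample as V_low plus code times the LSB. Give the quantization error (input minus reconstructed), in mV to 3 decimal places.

0.100 mV

LSB = 2.048/2^12 = 0.500 mV.
(1.6326 − 0)/0.0005 = 3265.2000; round gives code 3265.
Reconstructed: 1.6325 V.
Error = 1.6326 − 1.6325 = 0.0001 V = 0.100 mV.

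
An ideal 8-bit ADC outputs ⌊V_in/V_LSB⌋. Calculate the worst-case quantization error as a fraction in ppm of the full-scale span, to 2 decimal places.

3906.25 ppm

Truncating → worst-case error = 1 LSB = V_FS/2^8, so 1e+06/256 = 3906.25 ppm of full scale.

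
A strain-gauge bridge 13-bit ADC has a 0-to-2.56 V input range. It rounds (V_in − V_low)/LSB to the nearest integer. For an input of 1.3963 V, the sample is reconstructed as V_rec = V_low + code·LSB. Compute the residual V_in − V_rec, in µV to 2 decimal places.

50.00 µV

One LSB is 2.56 V / 8192 = 312.50 µV.
(1.3963 − 0)/0.0003125 = 4468.1600; round gives code 4468.
Code 4468 maps back to 0 + 4468×0.0003125 V = 1.39625 V.
Error = 1.3963 − 1.39625 = 5e-05 V = 50.00 µV.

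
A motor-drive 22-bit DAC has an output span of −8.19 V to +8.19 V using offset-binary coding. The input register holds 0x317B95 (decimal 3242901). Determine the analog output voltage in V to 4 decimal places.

LSB = 16.38 V / 2^22 = 3.91 µV.
Code 0x317B95 = 3242901 decimal.
V_out = (−8.19) + 3242901 × 3.9053e-06 V = 4.47449 V.

4.4745 V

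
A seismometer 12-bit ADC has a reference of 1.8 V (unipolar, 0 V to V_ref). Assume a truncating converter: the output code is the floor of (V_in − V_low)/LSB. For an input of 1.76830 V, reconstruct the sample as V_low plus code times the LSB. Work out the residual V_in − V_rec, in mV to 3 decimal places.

0.380 mV

Step size: 1.8 V ÷ 2^12 = 439.45 µV.
(V_in − V_low)/LSB = (1.76830 − 0)/0.000439453 = 4023.8649 → code 4023 (floor).
Code 4023 maps back to 0 + 4023×0.000439453 V = 1.7679199 V.
Difference: 0.000380078 V → 0.380 mV.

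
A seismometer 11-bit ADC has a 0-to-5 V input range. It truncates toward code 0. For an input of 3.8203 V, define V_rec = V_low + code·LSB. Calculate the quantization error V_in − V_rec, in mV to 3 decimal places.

One LSB is 5 V / 2048 = 2.441 mV.
Scaled input = 1564.7949 LSBs, so code = 1564.
Code 1564 maps back to 0 + 1564×0.00244141 V = 3.8183594 V.
Difference: 0.00194063 V → 1.941 mV.

1.941 mV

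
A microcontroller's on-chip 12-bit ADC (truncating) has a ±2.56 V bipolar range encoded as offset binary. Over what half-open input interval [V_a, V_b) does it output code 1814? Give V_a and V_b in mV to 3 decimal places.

[-292.500 mV, -291.250 mV)

LSB = 5.12/2^12 = 1.250 mV.
V_a = V_low + 1814·LSB = -0.2925 V; V_b = V_low + 1815·LSB = -0.29125 V.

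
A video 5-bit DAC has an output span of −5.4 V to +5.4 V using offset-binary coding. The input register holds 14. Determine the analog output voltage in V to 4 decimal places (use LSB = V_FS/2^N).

-0.6750 V

LSB = 10.8 V / 2^5 = 337.500 mV.
V_out = (−5.4) + 14 × 0.3375 V = -0.675 V.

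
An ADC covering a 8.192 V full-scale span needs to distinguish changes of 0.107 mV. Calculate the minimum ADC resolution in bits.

Number of steps required ≥ 8.192 V / 0.107 mV = 76560.75.
Need 2^N ≥ 76560.75; 2^16 = 65536, 2^17 = 131072.
Minimum N = 17.

17 bits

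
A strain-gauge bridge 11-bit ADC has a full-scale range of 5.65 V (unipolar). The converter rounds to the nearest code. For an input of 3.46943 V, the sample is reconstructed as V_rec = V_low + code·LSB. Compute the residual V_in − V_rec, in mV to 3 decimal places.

-1.127 mV

Step size: 5.65 V ÷ 2^11 = 2.759 mV.
(3.46943 − 0)/0.00275879 = 1257.5916; round gives code 1258.
Code 1258 maps back to 0 + 1258×0.00275879 V = 3.4705566 V.
Difference: -0.00112664 V → -1.127 mV.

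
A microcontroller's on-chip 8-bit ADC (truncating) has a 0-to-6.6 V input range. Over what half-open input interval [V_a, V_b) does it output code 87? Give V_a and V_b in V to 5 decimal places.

[2.24297 V, 2.26875 V)

LSB = 6.6/2^8 = 25.781 mV.
V_a = V_low + 87·LSB = 2.24297 V; V_b = V_low + 88·LSB = 2.26875 V.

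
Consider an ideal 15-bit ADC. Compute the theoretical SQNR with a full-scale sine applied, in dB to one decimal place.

92.1 dB

SNR ≈ 6.02·N + 1.76 dB = 6.02·15 + 1.76 = 92.06 dB.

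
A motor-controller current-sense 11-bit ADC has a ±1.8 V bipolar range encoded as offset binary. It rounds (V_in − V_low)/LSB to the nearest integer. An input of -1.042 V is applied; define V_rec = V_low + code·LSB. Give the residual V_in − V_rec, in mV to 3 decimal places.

0.383 mV

One LSB is 3.6 V / 2048 = 1.758 mV.
(-1.042 − (−1.8))/0.00175781 = 431.2178; round gives code 431.
Code 431 maps back to (−1.8) + 431×0.00175781 V = -1.0423828 V.
Difference: 0.000382813 V → 0.383 mV.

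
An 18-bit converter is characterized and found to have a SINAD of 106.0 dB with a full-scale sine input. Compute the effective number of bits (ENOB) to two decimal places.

ENOB = (SINAD − 1.76) / 6.02 = (106.0 − 1.76)/6.02 = 17.316.

17.32 bits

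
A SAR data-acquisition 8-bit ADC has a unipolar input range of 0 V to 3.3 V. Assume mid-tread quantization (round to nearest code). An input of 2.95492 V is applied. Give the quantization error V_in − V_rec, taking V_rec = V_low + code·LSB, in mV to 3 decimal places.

2.967 mV

One LSB is 3.3 V / 256 = 12.891 mV.
(V_in − V_low)/LSB = (2.95492 − 0)/0.0128906 = 229.2302 → code 229 (round).
Reconstructed: 2.9519531 V.
V_in − V_rec = 0.00296687 V = 2.967 mV.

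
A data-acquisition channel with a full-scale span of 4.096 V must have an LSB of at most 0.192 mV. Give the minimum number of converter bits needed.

15 bits

Number of steps required ≥ 4.096 V / 0.192 mV = 21333.33.
Need 2^N ≥ 21333.33; 2^14 = 16384, 2^15 = 32768.
Minimum N = 15.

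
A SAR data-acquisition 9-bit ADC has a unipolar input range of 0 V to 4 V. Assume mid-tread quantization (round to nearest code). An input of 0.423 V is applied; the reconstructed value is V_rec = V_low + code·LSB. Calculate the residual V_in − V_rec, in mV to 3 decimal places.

One LSB is 4 V / 512 = 7.812 mV.
(0.423 − 0)/0.0078125 = 54.1440; round gives code 54.
Reconstructed: 0.421875 V.
Difference: 0.001125 V → 1.125 mV.

1.125 mV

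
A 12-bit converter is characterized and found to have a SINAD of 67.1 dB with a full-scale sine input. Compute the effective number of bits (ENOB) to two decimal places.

10.85 bits

ENOB = (SINAD − 1.76) / 6.02 = (67.1 − 1.76)/6.02 = 10.854.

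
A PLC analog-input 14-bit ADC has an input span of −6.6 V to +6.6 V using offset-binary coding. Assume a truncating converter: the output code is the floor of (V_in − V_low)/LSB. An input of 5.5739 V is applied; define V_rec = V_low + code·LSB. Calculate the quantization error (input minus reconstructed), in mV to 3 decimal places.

0.316 mV

One LSB is 13.2 V / 16384 = 0.806 mV.
(5.5739 − (−6.6))/0.000805664 = 15110.3922; ⌊·⌋ gives code 15110.
V_rec = (−6.6) + 15110·0.000805664 = 5.573584 V.
Error = 5.5739 − 5.573584 = 0.000316016 V = 0.316 mV.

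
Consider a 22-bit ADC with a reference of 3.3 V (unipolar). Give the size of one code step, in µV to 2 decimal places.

0.79 µV

Full-scale span = 3.3 V.
LSB = 3.3 / 2^22 = 3.3 / 4194304 = 7.86781e-07 V = 0.79 µV.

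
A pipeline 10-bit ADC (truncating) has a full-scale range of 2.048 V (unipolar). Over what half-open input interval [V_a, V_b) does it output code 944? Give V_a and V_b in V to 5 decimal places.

LSB = 2.048/2^10 = 2.000 mV.
V_a = V_low + 944·LSB = 1.888 V; V_b = V_low + 945·LSB = 1.89 V.

[1.88800 V, 1.89000 V)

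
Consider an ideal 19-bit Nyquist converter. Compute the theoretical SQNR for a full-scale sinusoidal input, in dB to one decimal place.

SNR ≈ 6.02·N + 1.76 dB = 6.02·19 + 1.76 = 116.14 dB.

116.1 dB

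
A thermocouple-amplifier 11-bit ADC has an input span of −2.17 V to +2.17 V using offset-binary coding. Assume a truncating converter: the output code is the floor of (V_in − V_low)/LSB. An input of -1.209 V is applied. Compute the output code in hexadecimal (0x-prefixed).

code 0x1C5 (decimal 453)

Full-scale span = 4.34 V; LSB = 4.34/2^11 = 2.119 mV.
(V_in − V_low)/LSB = (-1.209 − (−2.17)) / 0.00211914 = 453.486.
Floor → code 453.
In hexadecimal (0x-prefixed): 0x1C5.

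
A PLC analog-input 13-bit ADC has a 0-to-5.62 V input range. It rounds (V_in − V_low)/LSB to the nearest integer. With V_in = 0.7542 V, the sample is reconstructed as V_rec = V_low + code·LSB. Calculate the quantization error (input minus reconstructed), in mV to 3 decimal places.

0.247 mV

Step size: 5.62 V ÷ 2^13 = 0.686 mV.
Scaled input = 1099.3606 LSBs, so code = 1099.
V_rec = 0 + 1099·0.000686035 = 0.75395264 V.
Error = 0.7542 − 0.75395264 = 0.000247363 V = 0.247 mV.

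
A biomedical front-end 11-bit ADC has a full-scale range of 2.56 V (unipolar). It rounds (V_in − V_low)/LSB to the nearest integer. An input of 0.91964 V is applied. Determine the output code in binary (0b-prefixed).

Full-scale span = 2.56 V; LSB = 2.56/2^11 = 1.250 mV.
(V_in − V_low)/LSB = (0.91964 − 0) / 0.00125 = 735.712.
So the output code is 736.
In binary (0b-prefixed): 0b1011100000.

code 0b1011100000 (decimal 736)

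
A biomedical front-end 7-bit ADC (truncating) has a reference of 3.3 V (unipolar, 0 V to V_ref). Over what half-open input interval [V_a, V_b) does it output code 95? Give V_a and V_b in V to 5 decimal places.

[2.44922 V, 2.47500 V)

LSB = 3.3/2^7 = 25.781 mV.
V_a = V_low + 95·LSB = 2.44922 V; V_b = V_low + 96·LSB = 2.475 V.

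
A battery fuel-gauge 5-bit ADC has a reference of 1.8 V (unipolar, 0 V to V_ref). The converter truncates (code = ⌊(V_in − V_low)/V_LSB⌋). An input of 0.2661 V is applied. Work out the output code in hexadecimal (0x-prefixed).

code 0x4 (decimal 4)

LSB = 1.8 V / 32 = 56.250 mV.
(V_in − V_low)/LSB = (0.2661 − 0) / 0.05625 = 4.731.
⌊·⌋(4.731) = 4.
In hexadecimal (0x-prefixed): 0x4.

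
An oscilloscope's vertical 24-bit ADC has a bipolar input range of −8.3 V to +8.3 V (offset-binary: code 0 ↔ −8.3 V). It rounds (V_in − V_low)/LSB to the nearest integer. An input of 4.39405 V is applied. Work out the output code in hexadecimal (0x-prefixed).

Full-scale span = 16.6 V; LSB = 16.6/2^24 = 0.99 µV.
(V_in − V_low)/LSB = (4.39405 − (−8.3)) / 9.89437e-07 = 12829567.395.
round(12829567.395) = 12829567.
In hexadecimal (0x-prefixed): 0xC3C37F.

code 0xC3C37F (decimal 12829567)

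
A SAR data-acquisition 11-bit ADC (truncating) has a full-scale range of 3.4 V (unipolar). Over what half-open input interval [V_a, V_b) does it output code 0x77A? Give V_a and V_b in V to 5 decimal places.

[3.17754 V, 3.17920 V)

LSB = 3.4/2^11 = 1.660 mV.
Code 0x77A = 1914 decimal.
V_a = V_low + 1914·LSB = 3.17754 V; V_b = V_low + 1915·LSB = 3.1792 V.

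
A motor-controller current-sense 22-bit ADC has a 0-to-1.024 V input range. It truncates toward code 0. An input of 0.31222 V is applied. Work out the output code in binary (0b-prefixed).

code 0b100111000001110000101 (decimal 1278853)

Full-scale span = 1.024 V; LSB = 1.024/2^22 = 0.24 µV.
(0.31222 − 0) / 2.44141e-07 = 1278853.120 LSBs.
⌊·⌋(1278853.120) = 1278853.
In binary (0b-prefixed): 0b100111000001110000101.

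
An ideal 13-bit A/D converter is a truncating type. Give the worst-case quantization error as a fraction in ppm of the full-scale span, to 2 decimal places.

122.07 ppm

Truncating → worst-case error = 1 LSB = V_FS/2^13, so 1e+06/8192 = 122.07 ppm of full scale.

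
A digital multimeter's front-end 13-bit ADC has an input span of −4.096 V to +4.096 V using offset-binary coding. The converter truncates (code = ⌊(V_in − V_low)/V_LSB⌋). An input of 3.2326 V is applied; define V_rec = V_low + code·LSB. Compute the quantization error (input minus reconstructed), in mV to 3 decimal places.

One LSB is 8.192 V / 8192 = 1.000 mV.
(3.2326 − (−4.096))/0.001 = 7328.6000; ⌊·⌋ gives code 7328.
Reconstructed: 3.232 V.
V_in − V_rec = 0.0006 V = 0.600 mV.

0.600 mV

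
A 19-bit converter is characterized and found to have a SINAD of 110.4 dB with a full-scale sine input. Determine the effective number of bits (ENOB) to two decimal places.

ENOB = (SINAD − 1.76) / 6.02 = (110.4 − 1.76)/6.02 = 18.047.

18.05 bits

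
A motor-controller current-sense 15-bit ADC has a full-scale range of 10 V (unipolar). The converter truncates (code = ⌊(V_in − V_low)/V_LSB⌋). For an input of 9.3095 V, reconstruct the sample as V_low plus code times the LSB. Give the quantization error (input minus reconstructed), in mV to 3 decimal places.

Step size: 10 V ÷ 2^15 = 305.18 µV.
(9.3095 − 0)/0.000305176 = 30505.3696; ⌊·⌋ gives code 30505.
V_rec = 0 + 30505·0.000305176 = 9.3093872 V.
Difference: 0.000112793 V → 0.113 mV.

0.113 mV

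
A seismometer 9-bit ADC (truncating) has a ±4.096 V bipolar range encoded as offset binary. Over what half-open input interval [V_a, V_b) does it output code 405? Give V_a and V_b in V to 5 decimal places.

LSB = 8.192/2^9 = 16.000 mV.
V_a = V_low + 405·LSB = 2.384 V; V_b = V_low + 406·LSB = 2.4 V.

[2.38400 V, 2.40000 V)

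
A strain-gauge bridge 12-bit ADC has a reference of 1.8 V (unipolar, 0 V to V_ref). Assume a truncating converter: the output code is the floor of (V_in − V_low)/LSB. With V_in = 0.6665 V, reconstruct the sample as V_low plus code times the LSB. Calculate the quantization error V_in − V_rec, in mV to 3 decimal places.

0.289 mV

Step size: 1.8 V ÷ 2^12 = 439.45 µV.
Scaled input = 1516.6578 LSBs, so code = 1516.
Code 1516 maps back to 0 + 1516×0.000439453 V = 0.66621094 V.
V_in − V_rec = 0.000289062 V = 0.289 mV.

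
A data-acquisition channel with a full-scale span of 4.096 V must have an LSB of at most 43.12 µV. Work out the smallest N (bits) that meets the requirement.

Number of steps required ≥ 4.096 V / 43.12 µV = 94990.72.
Need 2^N ≥ 94990.72; 2^16 = 65536, 2^17 = 131072.
Minimum N = 17.

17 bits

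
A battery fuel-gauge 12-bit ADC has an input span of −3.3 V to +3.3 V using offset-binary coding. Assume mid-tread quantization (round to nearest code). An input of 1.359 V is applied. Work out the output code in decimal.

Full-scale span = 6.6 V; LSB = 6.6/2^12 = 1.611 mV.
(1.359 − (−3.3)) / 0.00161133 = 2891.404 LSBs.
So the output code is 2891.

code 2891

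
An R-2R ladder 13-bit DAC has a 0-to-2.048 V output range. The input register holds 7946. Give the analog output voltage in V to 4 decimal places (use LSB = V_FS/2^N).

LSB = 2.048 V / 2^13 = 250.00 µV.
V_out = 0 + 7946 × 0.00025 V = 1.9865 V.

1.9865 V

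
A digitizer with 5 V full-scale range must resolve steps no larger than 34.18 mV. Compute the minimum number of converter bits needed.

8 bits

Number of steps required ≥ 5 V / 34.18 mV = 146.28.
Need 2^N ≥ 146.28; 2^7 = 128, 2^8 = 256.
Minimum N = 8.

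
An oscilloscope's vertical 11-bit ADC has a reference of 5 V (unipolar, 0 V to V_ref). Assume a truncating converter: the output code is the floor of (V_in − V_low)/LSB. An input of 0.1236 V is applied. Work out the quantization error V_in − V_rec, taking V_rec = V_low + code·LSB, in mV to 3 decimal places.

1.530 mV

Step size: 5 V ÷ 2^11 = 2.441 mV.
(V_in − V_low)/LSB = (0.1236 − 0)/0.00244141 = 50.6266 → code 50 (floor).
Code 50 maps back to 0 + 50×0.00244141 V = 0.12207031 V.
Error = 0.1236 − 0.12207031 = 0.00152969 V = 1.530 mV.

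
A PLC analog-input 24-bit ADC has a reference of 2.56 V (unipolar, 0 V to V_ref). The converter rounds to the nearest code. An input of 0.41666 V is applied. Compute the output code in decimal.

code 2730623

Full-scale span = 2.56 V; LSB = 2.56/2^24 = 0.15 µV.
Input sits at 2730622.976 steps above V_low.
So the output code is 2730623.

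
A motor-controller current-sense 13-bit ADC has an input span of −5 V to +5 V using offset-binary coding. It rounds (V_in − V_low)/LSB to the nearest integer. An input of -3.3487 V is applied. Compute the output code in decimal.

Full-scale span = 10 V; LSB = 10/2^13 = 1.221 mV.
(-3.3487 − (−5)) / 0.0012207 = 1352.745 LSBs.
Round → code 1353.

code 1353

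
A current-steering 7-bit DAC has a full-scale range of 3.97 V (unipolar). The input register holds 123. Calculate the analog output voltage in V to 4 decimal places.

3.8149 V

LSB = 3.97 V / 2^7 = 31.016 mV.
V_out = 0 + 123 × 0.0310156 V = 3.81492 V.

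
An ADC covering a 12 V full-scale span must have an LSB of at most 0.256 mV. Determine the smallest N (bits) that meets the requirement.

16 bits

Number of steps required ≥ 12 V / 0.256 mV = 46875.00.
Need 2^N ≥ 46875.00; 2^15 = 32768, 2^16 = 65536.
Minimum N = 16.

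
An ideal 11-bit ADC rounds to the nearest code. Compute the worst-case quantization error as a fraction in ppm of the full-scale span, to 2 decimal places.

244.14 ppm

Rounding → worst-case error = ½ LSB = V_FS/2^12, so 1e+06/4096 = 244.141 ppm of full scale.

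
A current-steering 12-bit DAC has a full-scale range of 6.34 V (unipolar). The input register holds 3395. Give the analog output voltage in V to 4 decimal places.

LSB = 6.34 V / 2^12 = 1.548 mV.
V_out = 0 + 3395 × 0.00154785 V = 5.25496 V.

5.2550 V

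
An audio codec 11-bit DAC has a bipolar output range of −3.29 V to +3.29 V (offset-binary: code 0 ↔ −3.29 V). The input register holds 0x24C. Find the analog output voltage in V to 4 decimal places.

-1.4008 V

LSB = 6.58 V / 2^11 = 3.213 mV.
Code 0x24C = 588 decimal.
V_out = (−3.29) + 588 × 0.00321289 V = -1.40082 V.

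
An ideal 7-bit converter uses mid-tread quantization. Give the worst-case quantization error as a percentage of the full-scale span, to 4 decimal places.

0.3906 %

Rounding → worst-case error = ½ LSB = V_FS/2^8, so 100/256 = 0.390625 % of full scale.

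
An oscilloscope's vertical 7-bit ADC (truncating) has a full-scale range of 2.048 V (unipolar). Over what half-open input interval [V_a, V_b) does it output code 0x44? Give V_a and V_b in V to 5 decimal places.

[1.08800 V, 1.10400 V)

LSB = 2.048/2^7 = 16.000 mV.
Code 0x44 = 68 decimal.
V_a = V_low + 68·LSB = 1.088 V; V_b = V_low + 69·LSB = 1.104 V.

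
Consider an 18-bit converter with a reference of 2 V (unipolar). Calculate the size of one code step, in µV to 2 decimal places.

Full-scale span = 2 V.
LSB = 2 / 2^18 = 2 / 262144 = 7.62939e-06 V = 7.63 µV.

7.63 µV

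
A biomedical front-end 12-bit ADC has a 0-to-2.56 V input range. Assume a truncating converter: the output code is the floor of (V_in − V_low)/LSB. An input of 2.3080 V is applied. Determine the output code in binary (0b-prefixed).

code 0b111001101100 (decimal 3692)

LSB = 2.56 V / 4096 = 0.625 mV.
Input sits at 3692.800 steps above V_low.
⌊·⌋(3692.800) = 3692.
In binary (0b-prefixed): 0b111001101100.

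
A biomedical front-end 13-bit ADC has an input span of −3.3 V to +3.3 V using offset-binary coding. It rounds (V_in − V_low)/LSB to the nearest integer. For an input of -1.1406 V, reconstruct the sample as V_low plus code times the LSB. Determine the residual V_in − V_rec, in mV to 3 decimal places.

One LSB is 6.6 V / 8192 = 0.806 mV.
Scaled input = 2680.2735 LSBs, so code = 2680.
Reconstructed: -1.1408203 V.
Difference: 0.000220312 V → 0.220 mV.

0.220 mV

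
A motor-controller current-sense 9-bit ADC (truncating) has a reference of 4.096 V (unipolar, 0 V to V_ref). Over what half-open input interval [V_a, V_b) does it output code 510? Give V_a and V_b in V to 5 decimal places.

LSB = 4.096/2^9 = 8.000 mV.
V_a = V_low + 510·LSB = 4.08 V; V_b = V_low + 511·LSB = 4.088 V.

[4.08000 V, 4.08800 V)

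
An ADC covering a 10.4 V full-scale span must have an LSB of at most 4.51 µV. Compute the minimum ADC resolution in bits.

Number of steps required ≥ 10.4 V / 4.51 µV = 2305986.70.
Need 2^N ≥ 2305986.70; 2^21 = 2097152, 2^22 = 4194304.
Minimum N = 22.

22 bits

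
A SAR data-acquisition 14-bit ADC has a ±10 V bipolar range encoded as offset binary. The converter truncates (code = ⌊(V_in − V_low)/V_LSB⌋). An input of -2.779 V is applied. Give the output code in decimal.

Full-scale span = 20 V; LSB = 20/2^14 = 1.221 mV.
(-2.779 − (−10)) / 0.0012207 = 5915.443 LSBs.
⌊·⌋(5915.443) = 5915.

code 5915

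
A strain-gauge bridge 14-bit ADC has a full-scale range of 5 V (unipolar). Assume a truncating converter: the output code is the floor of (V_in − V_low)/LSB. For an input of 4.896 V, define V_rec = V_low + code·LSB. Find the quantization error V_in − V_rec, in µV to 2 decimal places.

Step size: 5 V ÷ 2^14 = 305.18 µV.
Scaled input = 16043.2128 LSBs, so code = 16043.
Reconstructed: 4.8959351 V.
Error = 4.896 − 4.8959351 = 6.49414e-05 V = 64.94 µV.

64.94 µV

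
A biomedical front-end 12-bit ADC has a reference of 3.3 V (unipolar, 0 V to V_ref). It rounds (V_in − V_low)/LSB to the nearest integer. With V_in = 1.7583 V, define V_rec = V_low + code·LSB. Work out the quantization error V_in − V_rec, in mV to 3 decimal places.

0.341 mV

Step size: 3.3 V ÷ 2^12 = 0.806 mV.
(V_in − V_low)/LSB = (1.7583 − 0)/0.000805664 = 2182.4233 → code 2182 (round).
Reconstructed: 1.757959 V.
Error = 1.7583 − 1.757959 = 0.000341016 V = 0.341 mV.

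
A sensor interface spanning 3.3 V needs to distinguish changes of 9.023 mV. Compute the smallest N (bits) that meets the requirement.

9 bits

Number of steps required ≥ 3.3 V / 9.023 mV = 365.73.
Need 2^N ≥ 365.73; 2^8 = 256, 2^9 = 512.
Minimum N = 9.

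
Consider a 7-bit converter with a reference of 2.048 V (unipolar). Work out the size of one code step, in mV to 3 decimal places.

16.000 mV

Full-scale span = 2.048 V.
LSB = 2.048 / 2^7 = 2.048 / 128 = 0.016 V = 16.000 mV.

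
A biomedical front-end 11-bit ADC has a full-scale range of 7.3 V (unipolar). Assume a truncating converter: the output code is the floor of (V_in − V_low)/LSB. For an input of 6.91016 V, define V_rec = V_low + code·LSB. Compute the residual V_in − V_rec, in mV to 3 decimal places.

2.250 mV

One LSB is 7.3 V / 2048 = 3.564 mV.
Scaled input = 1938.6312 LSBs, so code = 1938.
V_rec = 0 + 1938·0.00356445 = 6.9079102 V.
Error = 6.91016 − 6.9079102 = 0.00224984 V = 2.250 mV.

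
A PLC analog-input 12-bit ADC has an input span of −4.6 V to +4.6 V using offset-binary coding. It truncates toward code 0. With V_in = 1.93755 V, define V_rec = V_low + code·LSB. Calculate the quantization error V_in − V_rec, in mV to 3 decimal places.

LSB = 9.2/2^12 = 2.246 mV.
(V_in − V_low)/LSB = (1.93755 − (−4.6))/0.00224609 = 2910.6310 → code 2910 (floor).
Code 2910 maps back to (−4.6) + 2910×0.00224609 V = 1.9361328 V.
V_in − V_rec = 0.00141719 V = 1.417 mV.

1.417 mV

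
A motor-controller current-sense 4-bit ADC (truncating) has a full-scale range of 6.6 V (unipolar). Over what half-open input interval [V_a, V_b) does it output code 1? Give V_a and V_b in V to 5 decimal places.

LSB = 6.6/2^4 = 412.500 mV.
V_a = V_low + 1·LSB = 0.4125 V; V_b = V_low + 2·LSB = 0.825 V.

[0.41250 V, 0.82500 V)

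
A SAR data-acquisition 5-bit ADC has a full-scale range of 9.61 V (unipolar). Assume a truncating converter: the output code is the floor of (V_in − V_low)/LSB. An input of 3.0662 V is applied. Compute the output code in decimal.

code 10

LSB = 9.61 V / 32 = 300.312 mV.
Input sits at 10.210 steps above V_low.
⌊·⌋(10.210) = 10.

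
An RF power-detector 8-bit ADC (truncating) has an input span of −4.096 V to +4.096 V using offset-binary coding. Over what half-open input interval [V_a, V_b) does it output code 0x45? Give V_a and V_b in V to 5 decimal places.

LSB = 8.192/2^8 = 32.000 mV.
Code 0x45 = 69 decimal.
V_a = V_low + 69·LSB = -1.888 V; V_b = V_low + 70·LSB = -1.856 V.

[-1.88800 V, -1.85600 V)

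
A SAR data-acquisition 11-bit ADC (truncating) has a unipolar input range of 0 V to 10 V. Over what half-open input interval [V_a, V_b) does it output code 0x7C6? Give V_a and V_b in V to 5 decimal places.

LSB = 10/2^11 = 4.883 mV.
Code 0x7C6 = 1990 decimal.
V_a = V_low + 1990·LSB = 9.7168 V; V_b = V_low + 1991·LSB = 9.72168 V.

[9.71680 V, 9.72168 V)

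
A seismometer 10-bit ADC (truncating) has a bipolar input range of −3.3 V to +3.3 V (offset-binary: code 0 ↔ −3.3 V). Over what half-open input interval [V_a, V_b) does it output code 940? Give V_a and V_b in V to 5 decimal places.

LSB = 6.6/2^10 = 6.445 mV.
V_a = V_low + 940·LSB = 2.75859 V; V_b = V_low + 941·LSB = 2.76504 V.

[2.75859 V, 2.76504 V)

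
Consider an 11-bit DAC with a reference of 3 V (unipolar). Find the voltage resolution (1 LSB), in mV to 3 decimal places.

Full-scale span = 3 V.
LSB = 3 / 2^11 = 3 / 2048 = 0.00146484 V = 1.465 mV.

1.465 mV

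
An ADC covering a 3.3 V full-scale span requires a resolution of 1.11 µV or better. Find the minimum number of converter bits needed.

Number of steps required ≥ 3.3 V / 1.11 µV = 2972972.97.
Need 2^N ≥ 2972972.97; 2^21 = 2097152, 2^22 = 4194304.
Minimum N = 22.

22 bits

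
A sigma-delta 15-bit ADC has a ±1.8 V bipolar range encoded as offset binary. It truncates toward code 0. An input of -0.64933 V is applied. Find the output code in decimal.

Full-scale span = 3.6 V; LSB = 3.6/2^15 = 109.86 µV.
Input sits at 10473.654 steps above V_low.
⌊·⌋(10473.654) = 10473.

code 10473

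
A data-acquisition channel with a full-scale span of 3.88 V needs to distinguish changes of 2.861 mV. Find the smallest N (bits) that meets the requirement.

Number of steps required ≥ 3.88 V / 2.861 mV = 1356.17.
Need 2^N ≥ 1356.17; 2^10 = 1024, 2^11 = 2048.
Minimum N = 11.

11 bits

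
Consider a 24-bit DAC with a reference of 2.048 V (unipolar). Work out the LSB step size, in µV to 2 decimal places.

Full-scale span = 2.048 V.
LSB = 2.048 / 2^24 = 2.048 / 16777216 = 1.2207e-07 V = 0.12 µV.

0.12 µV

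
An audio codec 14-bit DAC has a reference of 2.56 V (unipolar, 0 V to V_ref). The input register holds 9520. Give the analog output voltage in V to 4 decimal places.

LSB = 2.56 V / 2^14 = 156.25 µV.
V_out = 0 + 9520 × 0.00015625 V = 1.4875 V.

1.4875 V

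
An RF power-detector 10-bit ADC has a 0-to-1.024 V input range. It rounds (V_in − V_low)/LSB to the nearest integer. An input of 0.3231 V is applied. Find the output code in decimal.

Full-scale span = 1.024 V; LSB = 1.024/2^10 = 1.000 mV.
(0.3231 − 0) / 0.001 = 323.100 LSBs.
round(323.100) = 323.

code 323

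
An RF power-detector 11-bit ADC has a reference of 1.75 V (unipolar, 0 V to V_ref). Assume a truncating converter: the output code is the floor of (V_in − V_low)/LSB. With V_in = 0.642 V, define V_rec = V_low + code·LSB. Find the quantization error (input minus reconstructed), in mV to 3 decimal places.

Step size: 1.75 V ÷ 2^11 = 0.854 mV.
(0.642 − 0)/0.000854492 = 751.3234; ⌊·⌋ gives code 751.
Code 751 maps back to 0 + 751×0.000854492 V = 0.64172363 V.
V_in − V_rec = 0.000276367 V = 0.276 mV.

0.276 mV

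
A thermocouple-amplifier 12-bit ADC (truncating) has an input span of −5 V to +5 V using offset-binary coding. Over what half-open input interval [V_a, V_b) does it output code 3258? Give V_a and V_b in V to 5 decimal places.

[2.95410 V, 2.95654 V)

LSB = 10/2^12 = 2.441 mV.
V_a = V_low + 3258·LSB = 2.9541 V; V_b = V_low + 3259·LSB = 2.95654 V.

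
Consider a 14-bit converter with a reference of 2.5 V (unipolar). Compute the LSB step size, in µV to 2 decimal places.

152.59 µV

Full-scale span = 2.5 V.
LSB = 2.5 / 2^14 = 2.5 / 16384 = 0.000152588 V = 152.59 µV.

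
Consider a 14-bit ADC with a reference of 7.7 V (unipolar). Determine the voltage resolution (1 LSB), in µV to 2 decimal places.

469.97 µV

Full-scale span = 7.7 V.
LSB = 7.7 / 2^14 = 7.7 / 16384 = 0.000469971 V = 469.97 µV.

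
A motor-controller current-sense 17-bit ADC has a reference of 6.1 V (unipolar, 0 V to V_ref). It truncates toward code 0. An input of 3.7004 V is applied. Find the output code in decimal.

LSB = 6.1 V / 131072 = 46.54 µV.
(V_in − V_low)/LSB = (3.7004 − 0) / 4.65393e-05 = 79511.283.
⌊·⌋(79511.283) = 79511.

code 79511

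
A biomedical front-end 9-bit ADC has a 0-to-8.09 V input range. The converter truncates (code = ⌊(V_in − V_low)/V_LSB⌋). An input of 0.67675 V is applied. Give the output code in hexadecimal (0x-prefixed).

code 0x2A (decimal 42)

LSB = 8.09 V / 512 = 15.801 mV.
(V_in − V_low)/LSB = (0.67675 − 0) / 0.0158008 = 42.830.
Floor → code 42.
In hexadecimal (0x-prefixed): 0x2A.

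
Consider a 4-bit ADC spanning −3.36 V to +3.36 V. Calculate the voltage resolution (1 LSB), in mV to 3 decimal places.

420.000 mV

Full-scale span = 6.72 V.
LSB = 6.72 / 2^4 = 6.72 / 16 = 0.42 V = 420.000 mV.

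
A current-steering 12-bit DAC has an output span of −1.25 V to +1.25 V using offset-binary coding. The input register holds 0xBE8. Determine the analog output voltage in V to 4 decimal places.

0.6104 V

LSB = 2.5 V / 2^12 = 0.610 mV.
Code 0xBE8 = 3048 decimal.
V_out = (−1.25) + 3048 × 0.000610352 V = 0.610352 V.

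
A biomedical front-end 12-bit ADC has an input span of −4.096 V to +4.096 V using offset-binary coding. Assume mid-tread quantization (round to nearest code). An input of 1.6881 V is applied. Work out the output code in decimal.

code 2892

LSB = 8.192 V / 4096 = 2.000 mV.
(V_in − V_low)/LSB = (1.6881 − (−4.096)) / 0.002 = 2892.050.
So the output code is 2892.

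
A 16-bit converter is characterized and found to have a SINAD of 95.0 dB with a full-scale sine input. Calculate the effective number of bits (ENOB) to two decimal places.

15.49 bits

ENOB = (SINAD − 1.76) / 6.02 = (95.0 − 1.76)/6.02 = 15.488.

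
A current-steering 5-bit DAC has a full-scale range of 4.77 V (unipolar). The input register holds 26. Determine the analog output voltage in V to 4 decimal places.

3.8756 V

LSB = 4.77 V / 2^5 = 149.062 mV.
V_out = 0 + 26 × 0.149062 V = 3.87562 V.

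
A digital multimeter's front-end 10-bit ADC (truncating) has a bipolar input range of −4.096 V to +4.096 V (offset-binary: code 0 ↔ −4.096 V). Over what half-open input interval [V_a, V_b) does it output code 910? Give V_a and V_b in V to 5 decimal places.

[3.18400 V, 3.19200 V)

LSB = 8.192/2^10 = 8.000 mV.
V_a = V_low + 910·LSB = 3.184 V; V_b = V_low + 911·LSB = 3.192 V.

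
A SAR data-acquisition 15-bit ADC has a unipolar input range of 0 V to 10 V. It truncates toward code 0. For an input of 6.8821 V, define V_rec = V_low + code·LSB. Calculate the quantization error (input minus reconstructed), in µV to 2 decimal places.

80.96 µV

LSB = 10/2^15 = 305.18 µV.
Scaled input = 22551.2653 LSBs, so code = 22551.
V_rec = 0 + 22551·0.000305176 = 6.882019 V.
Error = 6.8821 − 6.882019 = 8.0957e-05 V = 80.96 µV.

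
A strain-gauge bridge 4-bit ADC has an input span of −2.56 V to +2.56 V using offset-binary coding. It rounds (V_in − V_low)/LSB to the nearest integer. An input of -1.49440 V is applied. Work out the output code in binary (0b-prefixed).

code 0b11 (decimal 3)

Full-scale span = 5.12 V; LSB = 5.12/2^4 = 320.000 mV.
(V_in − V_low)/LSB = (-1.49440 − (−2.56)) / 0.32 = 3.330.
Round → code 3.
In binary (0b-prefixed): 0b11.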